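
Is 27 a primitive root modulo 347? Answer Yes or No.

No

φ(347) = 347 − 1 = 346 = 2 · 173.
It suffices to check that the order of 27 is not a proper divisor of 346: compute 27^(346/q) for q ∈ {2, 173}.
27^173 ≡ 1 (mod 347)  [q = 2: ≡ 1 ✗]
27^2 ≡ 35 (mod 347)  [q = 173: ≢ 1 ✓]
27^173 ≡ 1 shows ord(27) | 173, strictly less than φ(347); not a primitive root.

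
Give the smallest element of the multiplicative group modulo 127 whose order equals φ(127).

3

φ(127) = 127 − 1 = 126 = 2 · 3^2 · 7.
Test candidates g = 2, 3, … against the prime factors q ∈ {2, 3, 7} of φ(127): g is a generator iff g^(126/q) ≢ 1 for every such q.
g = 2: 2^63 ≡ 1 — hits 1, so not a primitive root.
g = 3: 3^63 ≡ 126; 3^42 ≡ 107; 3^18 ≡ 4 — none is 1, so 3 is a primitive root.
So 3 is the smallest generator of (Z/127Z)^×.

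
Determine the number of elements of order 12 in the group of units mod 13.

4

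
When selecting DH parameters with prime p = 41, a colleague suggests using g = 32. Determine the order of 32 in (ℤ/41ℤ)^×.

By Lagrange's theorem, ord_41(32) divides φ(41) = 41 − 1 = 40 = 2^3 · 5.
Divisors of 40: 1, 2, 4, 5, 8, 10, 20, 40.
Evaluate successive powers at the divisors of 40:
32^1 ≡ 32 (mod 41)
32^2 ≡ 40 (mod 41)
32^4 ≡ 1 (mod 41) ✓
So ord_41(32) = 4.

4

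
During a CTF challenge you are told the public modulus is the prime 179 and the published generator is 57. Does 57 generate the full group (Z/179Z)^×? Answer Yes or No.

No

φ(179) = 179 − 1 = 178 = 2 · 89.
An element g generates (Z/179Z)^× iff g^(178/q) ≢ 1 (mod 179) for each prime q ∈ {2, 89}.
57^89 ≡ 1 (mod 179)  [q = 2: ≡ 1 ✗]
57^2 ≡ 27 (mod 179)  [q = 89: ≢ 1 ✓]
Since 57^89 ≡ 1, the order of 57 divides 89 < 178, so 57 is not a primitive root.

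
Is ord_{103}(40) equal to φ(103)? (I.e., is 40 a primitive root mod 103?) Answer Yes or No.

Yes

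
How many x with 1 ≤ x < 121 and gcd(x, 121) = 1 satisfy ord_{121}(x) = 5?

4

φ(121) = φ(11^2) = 11·(11−1) = 110 = 2 · 5 · 11.
Since (Z/121Z)^× is cyclic of order 110, the number of elements of order d is φ(d) when d | 110 and 0 otherwise.
5 | 110, and φ(5) = 5 − 1 = 4.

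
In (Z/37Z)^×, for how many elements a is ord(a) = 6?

2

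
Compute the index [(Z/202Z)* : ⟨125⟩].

By Lagrange's theorem, ord_202(125) divides φ(202) = φ(2)·φ(101) = 1·100 = 100 = 2^2 · 5^2.
Divisors of 100: 1, 2, 4, 5, 10, 20, 25, 50, 100.
Compute 125^d (mod 202) for the divisors d until we hit 1:
125^1 ≡ 125 (mod 202)
125^2 ≡ 71 (mod 202)
125^4 ≡ 193 (mod 202)
125^5 ≡ 87 (mod 202)
125^10 ≡ 95 (mod 202)
125^20 ≡ 137 (mod 202)
125^25 ≡ 1 (mod 202) ✓
The order of 125 is 25, so the subgroup it generates has 25 elements.
[(Z/202Z)^× : ⟨125⟩] = 100/25 = 4.

4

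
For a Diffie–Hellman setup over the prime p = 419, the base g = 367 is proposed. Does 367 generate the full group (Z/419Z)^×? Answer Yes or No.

Yes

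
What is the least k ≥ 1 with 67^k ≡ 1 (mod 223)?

222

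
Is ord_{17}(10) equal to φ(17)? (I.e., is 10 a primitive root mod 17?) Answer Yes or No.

Yes

φ(17) = 17 − 1 = 16 = 2^4.
It suffices to check that the order of 10 is not a proper divisor of 16: compute 10^(16/q) for q ∈ {2}.
10^8 ≡ 16 (mod 17)  [q = 2: ≢ 1 ✓]
Every test exponent gives a nontrivial residue, hence 10 generates the full group.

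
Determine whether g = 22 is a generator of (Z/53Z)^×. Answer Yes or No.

Yes

φ(53) = 53 − 1 = 52 = 2^2 · 13.
It suffices to check that the order of 22 is not a proper divisor of 52: compute 22^(52/q) for q ∈ {2, 13}.
22^26 ≡ 52 (mod 53)  [q = 2: ≢ 1 ✓]
22^4 ≡ 49 (mod 53)  [q = 13: ≢ 1 ✓]
All checks pass, so 22 has order 52 and is a primitive root modulo 53.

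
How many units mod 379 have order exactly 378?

φ(379) = 379 − 1 = 378 = 2 · 3^3 · 7.
Since (Z/379Z)^× is cyclic of order 378, the number of elements of order d is φ(d) when d | 378 and 0 otherwise.
378 = 2 · 3^3 · 7 divides 378, and φ(378) = 108.

108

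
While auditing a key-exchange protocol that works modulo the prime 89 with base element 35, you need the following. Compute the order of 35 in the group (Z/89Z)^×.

88

Since 35 ∈ (Z/89Z)^×, its order divides φ(89) = 89 − 1 = 88 = 2^3 · 11.
Divisors of 88: 1, 2, 4, 8, 11, 22, 44, 88.
Check 35^d mod 89 for each divisor in increasing order:
35^1 ≡ 35
35^2 ≡ 68
35^4 ≡ 85
35^8 ≡ 16
35^11 ≡ 77
35^22 ≡ 55
35^44 ≡ 88
35^88 ≡ 1
Therefore the multiplicative order of 35 modulo 89 is 88.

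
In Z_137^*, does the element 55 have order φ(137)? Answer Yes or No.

Yes

φ(137) = 137 − 1 = 136 = 2^3 · 17.
It suffices to check that the order of 55 is not a proper divisor of 136: compute 55^(136/q) for q ∈ {2, 17}.
55^68 ≡ 136 (mod 137)  [q = 2: ≢ 1 ✓]
55^8 ≡ 119 (mod 137)  [q = 17: ≢ 1 ✓]
Every test exponent gives a nontrivial residue, hence 55 generates the full group.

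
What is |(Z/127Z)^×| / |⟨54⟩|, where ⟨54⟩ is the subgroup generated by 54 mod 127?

By Lagrange's theorem, ord_127(54) divides φ(127) = 127 − 1 = 126 = 2 · 3^2 · 7.
Divisors of 126: 1, 2, 3, 6, 7, 9, 14, 18, 21, 42, 63, 126.
Test each divisor d:
54^1 ≡ 54 (mod 127)
54^2 ≡ 122 (mod 127)
54^3 ≡ 111 (mod 127)
54^6 ≡ 2 (mod 127)
54^7 ≡ 108 (mod 127)
54^9 ≡ 95 (mod 127)
54^14 ≡ 107 (mod 127)
54^18 ≡ 8 (mod 127)
54^21 ≡ 126 (mod 127)
54^42 ≡ 1 (mod 127) ✓
Thus |⟨54⟩| = ord(54) = 42.
[(Z/127Z)^× : ⟨54⟩] = 126/42 = 3.

3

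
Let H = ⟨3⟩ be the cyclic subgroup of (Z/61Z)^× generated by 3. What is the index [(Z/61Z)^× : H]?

Since 3 ∈ (Z/61Z)^×, its order divides φ(61) = 61 − 1 = 60 = 2^2 · 3 · 5.
Divisors of 60: 1, 2, 3, 4, 5, 6, 10, 12, 15, 20, 30, 60.
Evaluate successive powers at the divisors of 60:
3^1 ≡ 3
3^2 ≡ 9
3^3 ≡ 27
3^4 ≡ 20
3^5 ≡ 60
3^6 ≡ 58
3^10 ≡ 1
Thus |⟨3⟩| = ord(3) = 10.
The index is φ(61) / ord(3) = 60 / 10 = 6.

6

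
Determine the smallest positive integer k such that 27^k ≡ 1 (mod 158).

26

By Lagrange's theorem, ord_158(27) divides φ(158) = φ(2)·φ(79) = 1·78 = 78 = 2 · 3 · 13.
Divisors of 78: 1, 2, 3, 6, 13, 26, 39, 78.
Evaluate successive powers at the divisors of 78:
27^1 ≡ 27
27^2 ≡ 97
27^3 ≡ 91
27^6 ≡ 65
27^13 ≡ 157
27^26 ≡ 1
Hence ord(27) = 26.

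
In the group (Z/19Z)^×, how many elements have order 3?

2

φ(19) = 19 − 1 = 18 = 2 · 3^2.
(Z/19Z)^× is cyclic (|G| = 18); a cyclic group of order m has exactly φ(d) elements of each order d | m, and none otherwise.
3 | 18, and φ(3) = 3 − 1 = 2.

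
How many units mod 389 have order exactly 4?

2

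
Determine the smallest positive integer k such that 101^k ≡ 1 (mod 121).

110

Since 101 ∈ (Z/121Z)^×, its order divides φ(121) = φ(11^2) = 11·(11−1) = 110 = 2 · 5 · 11.
Divisors of 110: 1, 2, 5, 10, 11, 22, 55, 110.
Test each divisor d:
101^1 ≡ 101 (mod 121)
101^2 ≡ 37 (mod 121)
101^5 ≡ 87 (mod 121)
101^10 ≡ 67 (mod 121)
101^11 ≡ 112 (mod 121)
101^22 ≡ 81 (mod 121)
101^55 ≡ 120 (mod 121)
101^110 ≡ 1 (mod 121) ✓
The smallest such exponent is 110, so the order of 101 is 110.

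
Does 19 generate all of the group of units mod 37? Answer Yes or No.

Yes

φ(37) = 37 − 1 = 36 = 2^2 · 3^2.
It suffices to check that the order of 19 is not a proper divisor of 36: compute 19^(36/q) for q ∈ {2, 3}.
19^18 ≡ 36 (mod 37)  [q = 2: ≢ 1 ✓]
19^12 ≡ 10 (mod 37)  [q = 3: ≢ 1 ✓]
All checks pass, so 19 has order 36 and is a primitive root modulo 37.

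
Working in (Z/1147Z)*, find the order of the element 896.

60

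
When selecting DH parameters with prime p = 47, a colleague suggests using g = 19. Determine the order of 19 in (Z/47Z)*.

By Lagrange's theorem, ord_47(19) divides φ(47) = 47 − 1 = 46 = 2 · 23.
Divisors of 46: 1, 2, 23, 46.
Compute 19^d (mod 47) for the divisors d until we hit 1:
19^1 ≡ 19 (mod 47)
19^2 ≡ 32 (mod 47)
19^23 ≡ 46 (mod 47)
19^46 ≡ 1 (mod 47) ✓
Hence ord(19) = 46.

46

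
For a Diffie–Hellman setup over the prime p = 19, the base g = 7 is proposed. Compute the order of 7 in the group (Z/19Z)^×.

3

ord(7) | φ(19) = 19 − 1 = 18 = 2 · 3^2.
Divisors of 18: 1, 2, 3, 6, 9, 18.
Evaluate successive powers at the divisors of 18:
7^1 ≡ 7
7^2 ≡ 11
7^3 ≡ 1
The smallest such exponent is 3, so the order of 7 is 3.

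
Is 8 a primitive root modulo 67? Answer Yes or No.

No

φ(67) = 67 − 1 = 66 = 2 · 3 · 11.
8 is a primitive root mod 67 iff 8^(φ(67)/q) ≢ 1 for every prime q | φ(67), i.e. q ∈ {2, 3, 11}.
8^33 ≡ 66 (mod 67)  [q = 2: ≢ 1 ✓]
8^22 ≡ 1 (mod 67)  [q = 3: ≡ 1 ✗]
8^6 ≡ 40 (mod 67)  [q = 11: ≢ 1 ✓]
The check at q = 3 fails, so 8 generates a proper subgroup.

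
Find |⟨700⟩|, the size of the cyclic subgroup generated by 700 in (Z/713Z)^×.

Since 700 ∈ (Z/713Z)^×, its order divides φ(713) = φ(23·31) = (23−1)·(31−1) = 22·30 = 660 = 2^2 · 3 · 5 · 11.
Divisors of 660: 1, 2, 3, 4, 5, 6, 10, 11, 12, 15, 20, 22, 30, 33, 44, 55, 60, 66, 110, 132, 165, 220, 330, 660.
Compute 700^d (mod 713) for the divisors d until we hit 1:
700^1 ≡ 700 (mod 713)
700^2 ≡ 169 (mod 713)
700^3 ≡ 655 (mod 713)
700^4 ≡ 41 (mod 713)
700^5 ≡ 180 (mod 713)
700^6 ≡ 512 (mod 713)
700^10 ≡ 315 (mod 713)
700^11 ≡ 183 (mod 713)
700^12 ≡ 473 (mod 713)
700^15 ≡ 373 (mod 713)
700^20 ≡ 118 (mod 713)
700^22 ≡ 691 (mod 713)
700^30 ≡ 94 (mod 713)
700^33 ≡ 252 (mod 713)
700^44 ≡ 484 (mod 713)
700^55 ≡ 160 (mod 713)
700^60 ≡ 280 (mod 713)
700^66 ≡ 47 (mod 713)
700^110 ≡ 645 (mod 713)
700^132 ≡ 70 (mod 713)
700^165 ≡ 528 (mod 713)
700^220 ≡ 346 (mod 713)
700^330 ≡ 1 (mod 713) ✓
So ord_713(700) = 330.

330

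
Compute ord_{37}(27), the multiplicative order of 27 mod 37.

By Lagrange's theorem, ord_37(27) divides φ(37) = 37 − 1 = 36 = 2^2 · 3^2.
Divisors of 36: 1, 2, 3, 4, 6, 9, 12, 18, 36.
Compute 27^d (mod 37) for the divisors d until we hit 1:
27^1 ≡ 27 (mod 37)
27^2 ≡ 26 (mod 37)
27^3 ≡ 36 (mod 37)
27^4 ≡ 10 (mod 37)
27^6 ≡ 1 (mod 37) ✓
Hence ord(27) = 6.

6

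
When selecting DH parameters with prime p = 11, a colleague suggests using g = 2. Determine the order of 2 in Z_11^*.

ord(2) | φ(11) = 11 − 1 = 10 = 2 · 5.
Divisors of 10: 1, 2, 5, 10.
Test each divisor d:
2^1 ≡ 2
2^2 ≡ 4
2^5 ≡ 10
2^10 ≡ 1
The smallest such exponent is 10, so the order of 2 is 10.

10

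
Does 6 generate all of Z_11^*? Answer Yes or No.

φ(11) = 11 − 1 = 10 = 2 · 5.
An element g generates (Z/11Z)^× iff g^(10/q) ≢ 1 (mod 11) for each prime q ∈ {2, 5}.
6^5 ≡ 10 (mod 11)  [q = 2: ≢ 1 ✓]
6^2 ≡ 3 (mod 11)  [q = 5: ≢ 1 ✓]
Every test exponent gives a nontrivial residue, hence 6 generates the full group.

Yes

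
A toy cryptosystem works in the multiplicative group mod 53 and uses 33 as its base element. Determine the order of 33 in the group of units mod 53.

By Lagrange's theorem, ord_53(33) divides φ(53) = 53 − 1 = 52 = 2^2 · 13.
Divisors of 52: 1, 2, 4, 13, 26, 52.
Compute 33^d (mod 53) for the divisors d until we hit 1:
33^1 ≡ 33 (mod 53)
33^2 ≡ 29 (mod 53)
33^4 ≡ 46 (mod 53)
33^13 ≡ 23 (mod 53)
33^26 ≡ 52 (mod 53)
33^52 ≡ 1 (mod 53) ✓
Therefore the multiplicative order of 33 modulo 53 is 52.

52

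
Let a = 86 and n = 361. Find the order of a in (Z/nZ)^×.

By Lagrange's theorem, ord_361(86) divides φ(361) = φ(19^2) = 19·(19−1) = 342 = 2 · 3^2 · 19.
Divisors of 342: 1, 2, 3, 6, 9, 18, 19, 38, 57, 114, 171, 342.
Compute 86^d (mod 361) for the divisors d until we hit 1:
86^1 ≡ 86 (mod 361)
86^2 ≡ 176 (mod 361)
86^3 ≡ 335 (mod 361)
86^6 ≡ 315 (mod 361)
86^9 ≡ 113 (mod 361)
86^18 ≡ 134 (mod 361)
86^19 ≡ 333 (mod 361)
86^38 ≡ 62 (mod 361)
86^57 ≡ 69 (mod 361)
86^114 ≡ 68 (mod 361)
86^171 ≡ 360 (mod 361)
86^342 ≡ 1 (mod 361) ✓
So ord_361(86) = 342.

342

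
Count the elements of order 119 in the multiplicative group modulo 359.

0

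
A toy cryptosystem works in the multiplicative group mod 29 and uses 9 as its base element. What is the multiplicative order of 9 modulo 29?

14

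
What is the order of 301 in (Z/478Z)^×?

119

Since 301 ∈ (Z/478Z)^×, its order divides φ(478) = φ(2)·φ(239) = 1·238 = 238 = 2 · 7 · 17.
Divisors of 238: 1, 2, 7, 14, 17, 34, 119, 238.
Test each divisor d:
301^1 ≡ 301
301^2 ≡ 259
301^7 ≡ 75
301^14 ≡ 367
301^17 ≡ 263
301^34 ≡ 337
301^119 ≡ 1
Therefore the multiplicative order of 301 modulo 478 is 119.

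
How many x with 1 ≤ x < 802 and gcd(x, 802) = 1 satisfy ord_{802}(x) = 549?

0

φ(802) = φ(2)·φ(401) = 1·400 = 400 = 2^4 · 5^2.
Since (Z/802Z)^× is cyclic of order 400, the number of elements of order d is φ(d) when d | 400 and 0 otherwise.
Since 549 ∤ 400, the count is 0.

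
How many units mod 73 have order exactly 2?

1

φ(73) = 73 − 1 = 72 = 2^3 · 3^2.
(Z/73Z)^× is cyclic (|G| = 72); a cyclic group of order m has exactly φ(d) elements of each order d | m, and none otherwise.
2 | 72, and φ(2) = 2 − 1 = 1.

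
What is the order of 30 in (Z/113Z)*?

7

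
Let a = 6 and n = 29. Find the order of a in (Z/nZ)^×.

Since 6 ∈ (Z/29Z)^×, its order divides φ(29) = 29 − 1 = 28 = 2^2 · 7.
Divisors of 28: 1, 2, 4, 7, 14, 28.
Evaluate successive powers at the divisors of 28:
6^1 ≡ 6
6^2 ≡ 7
6^4 ≡ 20
6^7 ≡ 28
6^14 ≡ 1
The smallest such exponent is 14, so the order of 6 is 14.

14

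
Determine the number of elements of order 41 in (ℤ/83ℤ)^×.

φ(83) = 83 − 1 = 82 = 2 · 41.
In a cyclic group of order 82, there are φ(d) elements of order d for each divisor d of 82, and zero for non-divisors.
41 | 82, and φ(41) = 41 − 1 = 40.

40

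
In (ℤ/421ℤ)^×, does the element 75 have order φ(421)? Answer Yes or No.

φ(421) = 421 − 1 = 420 = 2^2 · 3 · 5 · 7.
It suffices to check that the order of 75 is not a proper divisor of 420: compute 75^(420/q) for q ∈ {2, 3, 5, 7}.
75^210 ≡ 1 (mod 421)  [q = 2: ≡ 1 ✗]
75^140 ≡ 1 (mod 421)  [q = 3: ≡ 1 ✗]
75^84 ≡ 1 (mod 421)  [q = 5: ≡ 1 ✗]
75^60 ≡ 370 (mod 421)  [q = 7: ≢ 1 ✓]
75^210 ≡ 1 shows ord(75) | 210, strictly less than φ(421); not a primitive root.

No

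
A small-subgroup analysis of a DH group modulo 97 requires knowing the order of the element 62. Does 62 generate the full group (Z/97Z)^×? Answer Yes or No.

No

φ(97) = 97 − 1 = 96 = 2^5 · 3.
It suffices to check that the order of 62 is not a proper divisor of 96: compute 62^(96/q) for q ∈ {2, 3}.
62^48 ≡ 1 (mod 97)  [q = 2: ≡ 1 ✗]
62^32 ≡ 61 (mod 97)  [q = 3: ≢ 1 ✓]
The check at q = 2 fails, so 62 generates a proper subgroup.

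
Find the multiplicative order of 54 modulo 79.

78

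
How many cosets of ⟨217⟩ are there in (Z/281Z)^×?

4

ord(217) | φ(281) = 281 − 1 = 280 = 2^3 · 5 · 7.
Divisors of 280: 1, 2, 4, 5, 7, 8, 10, 14, 20, 28, 35, 40, 56, 70, 140, 280.
Test each divisor d:
217^1 ≡ 217 (mod 281)
217^2 ≡ 162 (mod 281)
217^4 ≡ 111 (mod 281)
217^5 ≡ 202 (mod 281)
217^7 ≡ 128 (mod 281)
217^8 ≡ 238 (mod 281)
217^10 ≡ 59 (mod 281)
217^14 ≡ 86 (mod 281)
217^20 ≡ 109 (mod 281)
217^28 ≡ 90 (mod 281)
217^35 ≡ 280 (mod 281)
217^40 ≡ 79 (mod 281)
217^56 ≡ 232 (mod 281)
217^70 ≡ 1 (mod 281) ✓
Thus |⟨217⟩| = ord(217) = 70.
Index = |(Z/281Z)^×| / |⟨217⟩| = 280 / 70 = 4.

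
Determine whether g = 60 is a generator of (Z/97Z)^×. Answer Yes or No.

φ(97) = 97 − 1 = 96 = 2^5 · 3.
60 is a primitive root mod 97 iff 60^(φ(97)/q) ≢ 1 for every prime q | φ(97), i.e. q ∈ {2, 3}.
60^48 ≡ 96 (mod 97)  [q = 2: ≢ 1 ✓]
60^32 ≡ 35 (mod 97)  [q = 3: ≢ 1 ✓]
None equal 1, so ord_97(60) = 96: 60 is a primitive root.

Yes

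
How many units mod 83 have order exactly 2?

1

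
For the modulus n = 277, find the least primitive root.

φ(277) = 277 − 1 = 276 = 2^2 · 3 · 23.
Test candidates g = 2, 3, … against the prime factors q ∈ {2, 3, 23} of φ(277): g is a generator iff g^(276/q) ≢ 1 for every such q.
g = 2: 2^138 ≡ 276; 2^92 ≡ 1 — hits 1, so not a primitive root.
g = 3: 3^138 ≡ 1 — hits 1, so not a primitive root.
g = 4: 4^138 ≡ 1 — hits 1, so not a primitive root.
g = 5: 5^138 ≡ 276; 5^92 ≡ 116; 5^12 ≡ 27 — none is 1, so 5 is a primitive root.
So 5 is the smallest generator of (Z/277Z)^×.

5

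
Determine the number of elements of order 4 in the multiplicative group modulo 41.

2

φ(41) = 41 − 1 = 40 = 2^3 · 5.
Since (Z/41Z)^× is cyclic of order 40, the number of elements of order d is φ(d) when d | 40 and 0 otherwise.
4 = 2^2 divides 40, and φ(4) = 2.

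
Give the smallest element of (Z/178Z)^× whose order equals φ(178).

3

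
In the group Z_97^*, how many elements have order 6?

φ(97) = 97 − 1 = 96 = 2^5 · 3.
(Z/97Z)^× is cyclic (|G| = 96); a cyclic group of order m has exactly φ(d) elements of each order d | m, and none otherwise.
6 = 2 · 3 divides 96, and φ(6) = 2.

2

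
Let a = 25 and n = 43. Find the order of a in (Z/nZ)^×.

The order of 25 must divide φ(43) = 43 − 1 = 42 = 2 · 3 · 7.
Divisors of 42: 1, 2, 3, 6, 7, 14, 21, 42.
Compute 25^d (mod 43) for the divisors d until we hit 1:
25^1 ≡ 25
25^2 ≡ 23
25^3 ≡ 16
25^6 ≡ 41
25^7 ≡ 36
25^14 ≡ 6
25^21 ≡ 1
The smallest such exponent is 21, so the order of 25 is 21.

21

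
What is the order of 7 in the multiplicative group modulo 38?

3

The order of 7 must divide φ(38) = φ(2)·φ(19) = 1·18 = 18 = 2 · 3^2.
Divisors of 18: 1, 2, 3, 6, 9, 18.
Compute 7^d (mod 38) for the divisors d until we hit 1:
7^1 ≡ 7 (mod 38)
7^2 ≡ 11 (mod 38)
7^3 ≡ 1 (mod 38) ✓
So ord_38(7) = 3.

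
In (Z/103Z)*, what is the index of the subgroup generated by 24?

The order of 24 must divide φ(103) = 103 − 1 = 102 = 2 · 3 · 17.
Divisors of 102: 1, 2, 3, 6, 17, 34, 51, 102.
Compute 24^d (mod 103) for the divisors d until we hit 1:
24^1 ≡ 24
24^2 ≡ 61
24^3 ≡ 22
24^6 ≡ 72
24^17 ≡ 102
24^34 ≡ 1
The order of 24 is 34, so the subgroup it generates has 34 elements.
Index = |(Z/103Z)^×| / |⟨24⟩| = 102 / 34 = 3.

3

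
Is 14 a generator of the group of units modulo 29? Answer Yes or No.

Yes

φ(29) = 29 − 1 = 28 = 2^2 · 7.
14 is a primitive root mod 29 iff 14^(φ(29)/q) ≢ 1 for every prime q | φ(29), i.e. q ∈ {2, 7}.
14^14 ≡ 28 (mod 29)  [q = 2: ≢ 1 ✓]
14^4 ≡ 20 (mod 29)  [q = 7: ≢ 1 ✓]
All checks pass, so 14 has order 28 and is a primitive root modulo 29.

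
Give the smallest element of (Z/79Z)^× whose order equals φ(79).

3

φ(79) = 79 − 1 = 78 = 2 · 3 · 13.
Test candidates g = 2, 3, … against the prime factors q ∈ {2, 3, 13} of φ(79): g is a generator iff g^(78/q) ≢ 1 for every such q.
g = 2: 2^39 ≡ 1 — hits 1, so not a primitive root.
g = 3: 3^39 ≡ 78; 3^26 ≡ 23; 3^6 ≡ 18 — none is 1, so 3 is a primitive root.
So 3 is the smallest generator of (Z/79Z)^×.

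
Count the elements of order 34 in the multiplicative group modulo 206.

φ(206) = φ(2)·φ(103) = 1·102 = 102 = 2 · 3 · 17.
In a cyclic group of order 102, there are φ(d) elements of order d for each divisor d of 102, and zero for non-divisors.
34 = 2 · 17 divides 102, and φ(34) = 16.

16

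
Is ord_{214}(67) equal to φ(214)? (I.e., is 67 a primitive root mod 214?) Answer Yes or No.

Yes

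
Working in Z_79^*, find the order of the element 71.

26

Since 71 ∈ (Z/79Z)^×, its order divides φ(79) = 79 − 1 = 78 = 2 · 3 · 13.
Divisors of 78: 1, 2, 3, 6, 13, 26, 39, 78.
Test each divisor d:
71^1 ≡ 71 (mod 79)
71^2 ≡ 64 (mod 79)
71^3 ≡ 41 (mod 79)
71^6 ≡ 22 (mod 79)
71^13 ≡ 78 (mod 79)
71^26 ≡ 1 (mod 79) ✓
The smallest such exponent is 26, so the order of 71 is 26.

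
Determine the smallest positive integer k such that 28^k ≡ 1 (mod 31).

By Lagrange's theorem, ord_31(28) divides φ(31) = 31 − 1 = 30 = 2 · 3 · 5.
Divisors of 30: 1, 2, 3, 5, 6, 10, 15, 30.
Compute 28^d (mod 31) for the divisors d until we hit 1:
28^1 ≡ 28 (mod 31)
28^2 ≡ 9 (mod 31)
28^3 ≡ 4 (mod 31)
28^5 ≡ 5 (mod 31)
28^6 ≡ 16 (mod 31)
28^10 ≡ 25 (mod 31)
28^15 ≡ 1 (mod 31) ✓
Hence ord(28) = 15.

15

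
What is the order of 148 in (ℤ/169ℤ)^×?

By Lagrange's theorem, ord_169(148) divides φ(169) = φ(13^2) = 13·(13−1) = 156 = 2^2 · 3 · 13.
Divisors of 156: 1, 2, 3, 4, 6, 12, 13, 26, 39, 52, 78, 156.
Evaluate successive powers at the divisors of 156:
148^1 ≡ 148 (mod 169)
148^2 ≡ 103 (mod 169)
148^3 ≡ 34 (mod 169)
148^4 ≡ 131 (mod 169)
148^6 ≡ 142 (mod 169)
148^12 ≡ 53 (mod 169)
148^13 ≡ 70 (mod 169)
148^26 ≡ 168 (mod 169)
148^39 ≡ 99 (mod 169)
148^52 ≡ 1 (mod 169) ✓
The smallest such exponent is 52, so the order of 148 is 52.

52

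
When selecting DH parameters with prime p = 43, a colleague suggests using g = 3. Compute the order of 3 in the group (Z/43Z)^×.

By Lagrange's theorem, ord_43(3) divides φ(43) = 43 − 1 = 42 = 2 · 3 · 7.
Divisors of 42: 1, 2, 3, 6, 7, 14, 21, 42.
Evaluate successive powers at the divisors of 42:
3^1 ≡ 3 (mod 43)
3^2 ≡ 9 (mod 43)
3^3 ≡ 27 (mod 43)
3^6 ≡ 41 (mod 43)
3^7 ≡ 37 (mod 43)
3^14 ≡ 36 (mod 43)
3^21 ≡ 42 (mod 43)
3^42 ≡ 1 (mod 43) ✓
Hence ord(3) = 42.

42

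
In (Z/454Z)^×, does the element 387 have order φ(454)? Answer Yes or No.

No

φ(454) = φ(2)·φ(227) = 1·226 = 226 = 2 · 113.
Test 387^(226/q) mod 454 for each prime factor q of 226:
387^113 ≡ 1 (mod 454)  [q = 2: ≡ 1 ✗]
387^2 ≡ 403 (mod 454)  [q = 113: ≢ 1 ✓]
Since 387^113 ≡ 1, the order of 387 divides 113 < 226, so 387 is not a primitive root.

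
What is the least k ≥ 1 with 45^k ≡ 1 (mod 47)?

46

ord(45) | φ(47) = 47 − 1 = 46 = 2 · 23.
Divisors of 46: 1, 2, 23, 46.
Check 45^d mod 47 for each divisor in increasing order:
45^1 ≡ 45 (mod 47)
45^2 ≡ 4 (mod 47)
45^23 ≡ 46 (mod 47)
45^46 ≡ 1 (mod 47) ✓
The smallest such exponent is 46, so the order of 45 is 46.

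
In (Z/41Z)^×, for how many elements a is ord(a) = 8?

4

φ(41) = 41 − 1 = 40 = 2^3 · 5.
Since (Z/41Z)^× is cyclic of order 40, the number of elements of order d is φ(d) when d | 40 and 0 otherwise.
8 = 2^3 divides 40, and φ(8) = 4.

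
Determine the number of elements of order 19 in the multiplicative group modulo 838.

18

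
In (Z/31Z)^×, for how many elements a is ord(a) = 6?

φ(31) = 31 − 1 = 30 = 2 · 3 · 5.
In a cyclic group of order 30, there are φ(d) elements of order d for each divisor d of 30, and zero for non-divisors.
6 = 2 · 3 divides 30, and φ(6) = 2.

2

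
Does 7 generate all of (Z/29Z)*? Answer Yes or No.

φ(29) = 29 − 1 = 28 = 2^2 · 7.
Test 7^(28/q) mod 29 for each prime factor q of 28:
7^14 ≡ 1 (mod 29)  [q = 2: ≡ 1 ✗]
7^4 ≡ 23 (mod 29)  [q = 7: ≢ 1 ✓]
The check at q = 2 fails, so 7 generates a proper subgroup.

No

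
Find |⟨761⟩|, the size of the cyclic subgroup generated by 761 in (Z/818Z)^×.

408

The order of 761 must divide φ(818) = φ(2)·φ(409) = 1·408 = 408 = 2^3 · 3 · 17.
Divisors of 408: 1, 2, 3, 4, 6, 8, 12, 17, 24, 34, 51, 68, 102, 136, 204, 408.
Check 761^d mod 818 for each divisor in increasing order:
761^1 ≡ 761 (mod 818)
761^2 ≡ 795 (mod 818)
761^3 ≡ 493 (mod 818)
761^4 ≡ 529 (mod 818)
761^6 ≡ 103 (mod 818)
761^8 ≡ 85 (mod 818)
761^12 ≡ 793 (mod 818)
761^17 ≡ 447 (mod 818)
761^24 ≡ 625 (mod 818)
761^34 ≡ 217 (mod 818)
761^51 ≡ 475 (mod 818)
761^68 ≡ 463 (mod 818)
761^102 ≡ 675 (mod 818)
761^136 ≡ 53 (mod 818)
761^204 ≡ 817 (mod 818)
761^408 ≡ 1 (mod 818) ✓
Therefore the multiplicative order of 761 modulo 818 is 408.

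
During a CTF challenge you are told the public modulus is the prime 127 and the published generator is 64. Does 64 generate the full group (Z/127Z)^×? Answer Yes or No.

No

φ(127) = 127 − 1 = 126 = 2 · 3^2 · 7.
64 is a primitive root mod 127 iff 64^(φ(127)/q) ≢ 1 for every prime q | φ(127), i.e. q ∈ {2, 3, 7}.
64^63 ≡ 1 (mod 127)  [q = 2: ≡ 1 ✗]
64^42 ≡ 1 (mod 127)  [q = 3: ≡ 1 ✗]
64^18 ≡ 8 (mod 127)  [q = 7: ≢ 1 ✓]
The check at q = 2 fails, so 64 generates a proper subgroup.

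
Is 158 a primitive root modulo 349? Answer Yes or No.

No

φ(349) = 349 − 1 = 348 = 2^2 · 3 · 29.
158 is a primitive root mod 349 iff 158^(φ(349)/q) ≢ 1 for every prime q | φ(349), i.e. q ∈ {2, 3, 29}.
158^174 ≡ 1 (mod 349)  [q = 2: ≡ 1 ✗]
158^116 ≡ 226 (mod 349)  [q = 3: ≢ 1 ✓]
158^12 ≡ 301 (mod 349)  [q = 29: ≢ 1 ✓]
158^174 ≡ 1 shows ord(158) | 174, strictly less than φ(349); not a primitive root.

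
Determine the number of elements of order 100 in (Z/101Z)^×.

φ(101) = 101 − 1 = 100 = 2^2 · 5^2.
Since (Z/101Z)^× is cyclic of order 100, the number of elements of order d is φ(d) when d | 100 and 0 otherwise.
100 = 2^2 · 5^2 divides 100, and φ(100) = 40.

40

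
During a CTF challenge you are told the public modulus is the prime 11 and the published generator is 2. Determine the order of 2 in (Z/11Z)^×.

By Lagrange's theorem, ord_11(2) divides φ(11) = 11 − 1 = 10 = 2 · 5.
Divisors of 10: 1, 2, 5, 10.
Check 2^d mod 11 for each divisor in increasing order:
2^1 ≡ 2 (mod 11)
2^2 ≡ 4 (mod 11)
2^5 ≡ 10 (mod 11)
2^10 ≡ 1 (mod 11) ✓
So ord_11(2) = 10.

10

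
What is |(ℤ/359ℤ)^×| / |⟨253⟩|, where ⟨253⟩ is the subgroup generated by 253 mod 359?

2

By Lagrange's theorem, ord_359(253) divides φ(359) = 359 − 1 = 358 = 2 · 179.
Divisors of 358: 1, 2, 179, 358.
Compute 253^d (mod 359) for the divisors d until we hit 1:
253^1 ≡ 253 (mod 359)
253^2 ≡ 107 (mod 359)
253^179 ≡ 1 (mod 359) ✓
So ord_359(253) = 179, hence |⟨253⟩| = 179.
Index = |(Z/359Z)^×| / |⟨253⟩| = 358 / 179 = 2.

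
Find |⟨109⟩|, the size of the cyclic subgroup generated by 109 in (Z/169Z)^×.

The order of 109 must divide φ(169) = φ(13^2) = 13·(13−1) = 156 = 2^2 · 3 · 13.
Divisors of 156: 1, 2, 3, 4, 6, 12, 13, 26, 39, 52, 78, 156.
Check 109^d mod 169 for each divisor in increasing order:
109^1 ≡ 109 (mod 169)
109^2 ≡ 51 (mod 169)
109^3 ≡ 151 (mod 169)
109^4 ≡ 66 (mod 169)
109^6 ≡ 155 (mod 169)
109^12 ≡ 27 (mod 169)
109^13 ≡ 70 (mod 169)
109^26 ≡ 168 (mod 169)
109^39 ≡ 99 (mod 169)
109^52 ≡ 1 (mod 169) ✓
Therefore the multiplicative order of 109 modulo 169 is 52.

52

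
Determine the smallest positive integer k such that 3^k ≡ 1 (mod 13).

3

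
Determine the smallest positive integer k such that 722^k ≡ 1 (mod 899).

Since 722 ∈ (Z/899Z)^×, its order divides φ(899) = φ(29·31) = (29−1)·(31−1) = 28·30 = 840 = 2^3 · 3 · 5 · 7.
Divisors of 840: 1, 2, 3, 4, 5, 6, 7, 8, 10, 12, 14, 15, 20, 21, 24, 28, 30, 35, 40, 42, 56, 60, 70, 84, 105, 120, 140, 168, 210, 280, 420, 840.
Check 722^d mod 899 for each divisor in increasing order:
722^1 ≡ 722 (mod 899)
722^2 ≡ 763 (mod 899)
722^3 ≡ 698 (mod 899)
722^4 ≡ 516 (mod 899)
722^5 ≡ 366 (mod 899)
722^6 ≡ 845 (mod 899)
722^7 ≡ 568 (mod 899)
722^8 ≡ 152 (mod 899)
722^10 ≡ 5 (mod 899)
722^12 ≡ 219 (mod 899)
722^14 ≡ 782 (mod 899)
722^15 ≡ 32 (mod 899)
722^20 ≡ 25 (mod 899)
722^21 ≡ 70 (mod 899)
722^24 ≡ 314 (mod 899)
722^28 ≡ 204 (mod 899)
722^30 ≡ 125 (mod 899)
722^35 ≡ 800 (mod 899)
722^40 ≡ 625 (mod 899)
722^42 ≡ 405 (mod 899)
722^56 ≡ 262 (mod 899)
722^60 ≡ 342 (mod 899)
722^70 ≡ 811 (mod 899)
722^84 ≡ 407 (mod 899)
722^105 ≡ 621 (mod 899)
722^120 ≡ 94 (mod 899)
722^140 ≡ 552 (mod 899)
722^168 ≡ 233 (mod 899)
722^210 ≡ 869 (mod 899)
722^280 ≡ 842 (mod 899)
722^420 ≡ 1 (mod 899) ✓
So ord_899(722) = 420.

420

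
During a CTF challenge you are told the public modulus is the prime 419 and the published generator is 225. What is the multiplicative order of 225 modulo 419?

The order of 225 must divide φ(419) = 419 − 1 = 418 = 2 · 11 · 19.
Divisors of 418: 1, 2, 11, 19, 22, 38, 209, 418.
Compute 225^d (mod 419) for the divisors d until we hit 1:
225^1 ≡ 225
225^2 ≡ 345
225^11 ≡ 330
225^19 ≡ 152
225^22 ≡ 379
225^38 ≡ 59
225^209 ≡ 1
Therefore the multiplicative order of 225 modulo 419 is 209.

209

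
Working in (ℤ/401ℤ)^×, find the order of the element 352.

ord(352) | φ(401) = 401 − 1 = 400 = 2^4 · 5^2.
Divisors of 400: 1, 2, 4, 5, 8, 10, 16, 20, 25, 40, 50, 80, 100, 200, 400.
Check 352^d mod 401 for each divisor in increasing order:
352^1 ≡ 352
352^2 ≡ 396
352^4 ≡ 25
352^5 ≡ 379
352^8 ≡ 224
352^10 ≡ 83
352^16 ≡ 51
352^20 ≡ 72
352^25 ≡ 20
352^40 ≡ 372
352^50 ≡ 400
352^80 ≡ 39
352^100 ≡ 1
Hence ord(352) = 100.

100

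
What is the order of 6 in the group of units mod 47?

The order of 6 must divide φ(47) = 47 − 1 = 46 = 2 · 23.
Divisors of 46: 1, 2, 23, 46.
Test each divisor d:
6^1 ≡ 6 (mod 47)
6^2 ≡ 36 (mod 47)
6^23 ≡ 1 (mod 47) ✓
The smallest such exponent is 23, so the order of 6 is 23.

23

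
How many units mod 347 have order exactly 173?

172

φ(347) = 347 − 1 = 346 = 2 · 173.
Since (Z/347Z)^× is cyclic of order 346, the number of elements of order d is φ(d) when d | 346 and 0 otherwise.
173 | 346, and φ(173) = 173 − 1 = 172.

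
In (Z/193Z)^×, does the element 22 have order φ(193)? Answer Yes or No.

φ(193) = 193 − 1 = 192 = 2^6 · 3.
Test 22^(192/q) mod 193 for each prime factor q of 192:
22^96 ≡ 192 (mod 193)  [q = 2: ≢ 1 ✓]
22^64 ≡ 84 (mod 193)  [q = 3: ≢ 1 ✓]
None equal 1, so ord_193(22) = 192: 22 is a primitive root.

Yes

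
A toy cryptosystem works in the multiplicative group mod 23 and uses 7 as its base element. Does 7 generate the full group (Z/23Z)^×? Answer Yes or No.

φ(23) = 23 − 1 = 22 = 2 · 11.
It suffices to check that the order of 7 is not a proper divisor of 22: compute 7^(22/q) for q ∈ {2, 11}.
7^11 ≡ 22 (mod 23)  [q = 2: ≢ 1 ✓]
7^2 ≡ 3 (mod 23)  [q = 11: ≢ 1 ✓]
All checks pass, so 7 has order 22 and is a primitive root modulo 23.

Yes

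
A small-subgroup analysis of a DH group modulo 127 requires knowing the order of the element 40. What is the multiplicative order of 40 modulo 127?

42

ord(40) | φ(127) = 127 − 1 = 126 = 2 · 3^2 · 7.
Divisors of 126: 1, 2, 3, 6, 7, 9, 14, 18, 21, 42, 63, 126.
Test each divisor d:
40^1 ≡ 40
40^2 ≡ 76
40^3 ≡ 119
40^6 ≡ 64
40^7 ≡ 20
40^9 ≡ 123
40^14 ≡ 19
40^18 ≡ 16
40^21 ≡ 126
40^42 ≡ 1
The smallest such exponent is 42, so the order of 40 is 42.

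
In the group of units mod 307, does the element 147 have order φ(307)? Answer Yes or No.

Yes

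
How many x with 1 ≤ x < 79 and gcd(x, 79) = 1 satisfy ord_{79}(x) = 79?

0

φ(79) = 79 − 1 = 78 = 2 · 3 · 13.
In a cyclic group of order 78, there are φ(d) elements of order d for each divisor d of 78, and zero for non-divisors.
Here 78 is not a multiple of 79, so there are no elements of order 79.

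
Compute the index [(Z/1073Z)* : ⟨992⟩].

ord(992) | φ(1073) = φ(29·37) = (29−1)·(37−1) = 28·36 = 1008 = 2^4 · 3^2 · 7.
Divisors of 1008: 1, 2, 3, 4, 6, 7, 8, 9, 12, 14, 16, 18, 21, 24, 28, 36, 42, 48, 56, 63, 72, 84, 112, 126, 144, 168, 252, 336, 504, 1008.
Test each divisor d:
992^1 ≡ 992 (mod 1073)
992^2 ≡ 123 (mod 1073)
992^3 ≡ 767 (mod 1073)
992^4 ≡ 107 (mod 1073)
992^6 ≡ 285 (mod 1073)
992^7 ≡ 521 (mod 1073)
992^8 ≡ 719 (mod 1073)
992^9 ≡ 776 (mod 1073)
992^12 ≡ 750 (mod 1073)
992^14 ≡ 1045 (mod 1073)
992^16 ≡ 848 (mod 1073)
992^18 ≡ 223 (mod 1073)
992^21 ≡ 434 (mod 1073)
992^24 ≡ 248 (mod 1073)
992^28 ≡ 784 (mod 1073)
992^36 ≡ 371 (mod 1073)
992^42 ≡ 581 (mod 1073)
992^48 ≡ 343 (mod 1073)
992^56 ≡ 900 (mod 1073)
992^63 ≡ 1072 (mod 1073)
992^72 ≡ 297 (mod 1073)
992^84 ≡ 639 (mod 1073)
992^112 ≡ 958 (mod 1073)
992^126 ≡ 1 (mod 1073) ✓
The order of 992 is 126, so the subgroup it generates has 126 elements.
Index = |(Z/1073Z)^×| / |⟨992⟩| = 1008 / 126 = 8.

8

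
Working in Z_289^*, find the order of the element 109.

By Lagrange's theorem, ord_289(109) divides φ(289) = φ(17^2) = 17·(17−1) = 272 = 2^4 · 17.
Divisors of 272: 1, 2, 4, 8, 16, 17, 34, 68, 136, 272.
Check 109^d mod 289 for each divisor in increasing order:
109^1 ≡ 109
109^2 ≡ 32
109^4 ≡ 157
109^8 ≡ 84
109^16 ≡ 120
109^17 ≡ 75
109^34 ≡ 134
109^68 ≡ 38
109^136 ≡ 288
109^272 ≡ 1
So ord_289(109) = 272.

272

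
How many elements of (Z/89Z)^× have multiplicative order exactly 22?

10

φ(89) = 89 − 1 = 88 = 2^3 · 11.
Since (Z/89Z)^× is cyclic of order 88, the number of elements of order d is φ(d) when d | 88 and 0 otherwise.
22 = 2 · 11 divides 88, and φ(22) = 10.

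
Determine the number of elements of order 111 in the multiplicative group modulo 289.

φ(289) = φ(17^2) = 17·(17−1) = 272 = 2^4 · 17.
In a cyclic group of order 272, there are φ(d) elements of order d for each divisor d of 272, and zero for non-divisors.
Since 111 ∤ 272, the count is 0.

0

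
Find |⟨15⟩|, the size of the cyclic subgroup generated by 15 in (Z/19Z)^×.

The order of 15 must divide φ(19) = 19 − 1 = 18 = 2 · 3^2.
Divisors of 18: 1, 2, 3, 6, 9, 18.
Compute 15^d (mod 19) for the divisors d until we hit 1:
15^1 ≡ 15 (mod 19)
15^2 ≡ 16 (mod 19)
15^3 ≡ 12 (mod 19)
15^6 ≡ 11 (mod 19)
15^9 ≡ 18 (mod 19)
15^18 ≡ 1 (mod 19) ✓
Hence ord(15) = 18.

18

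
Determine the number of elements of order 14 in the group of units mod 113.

6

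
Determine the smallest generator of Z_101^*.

2

φ(101) = 101 − 1 = 100 = 2^2 · 5^2.
Test candidates g = 2, 3, … against the prime factors q ∈ {2, 5} of φ(101): g is a generator iff g^(100/q) ≢ 1 for every such q.
g = 2: 2^50 ≡ 100; 2^20 ≡ 95 — none is 1, so 2 is a primitive root.
The smallest primitive root modulo 101 is 2.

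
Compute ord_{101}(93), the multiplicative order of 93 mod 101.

The order of 93 must divide φ(101) = 101 − 1 = 100 = 2^2 · 5^2.
Divisors of 100: 1, 2, 4, 5, 10, 20, 25, 50, 100.
Compute 93^d (mod 101) for the divisors d until we hit 1:
93^1 ≡ 93 (mod 101)
93^2 ≡ 64 (mod 101)
93^4 ≡ 56 (mod 101)
93^5 ≡ 57 (mod 101)
93^10 ≡ 17 (mod 101)
93^20 ≡ 87 (mod 101)
93^25 ≡ 10 (mod 101)
93^50 ≡ 100 (mod 101)
93^100 ≡ 1 (mod 101) ✓
So ord_101(93) = 100.

100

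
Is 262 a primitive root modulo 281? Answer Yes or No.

Yes

φ(281) = 281 − 1 = 280 = 2^3 · 5 · 7.
262 is a primitive root mod 281 iff 262^(φ(281)/q) ≢ 1 for every prime q | φ(281), i.e. q ∈ {2, 5, 7}.
262^140 ≡ 280 (mod 281)  [q = 2: ≢ 1 ✓]
262^56 ≡ 86 (mod 281)  [q = 5: ≢ 1 ✓]
262^40 ≡ 165 (mod 281)  [q = 7: ≢ 1 ✓]
All checks pass, so 262 has order 280 and is a primitive root modulo 281.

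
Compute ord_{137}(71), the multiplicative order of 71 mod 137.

Since 71 ∈ (Z/137Z)^×, its order divides φ(137) = 137 − 1 = 136 = 2^3 · 17.
Divisors of 136: 1, 2, 4, 8, 17, 34, 68, 136.
Compute 71^d (mod 137) for the divisors d until we hit 1:
71^1 ≡ 71 (mod 137)
71^2 ≡ 109 (mod 137)
71^4 ≡ 99 (mod 137)
71^8 ≡ 74 (mod 137)
71^17 ≡ 127 (mod 137)
71^34 ≡ 100 (mod 137)
71^68 ≡ 136 (mod 137)
71^136 ≡ 1 (mod 137) ✓
Therefore the multiplicative order of 71 modulo 137 is 136.

136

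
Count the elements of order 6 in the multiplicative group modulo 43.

φ(43) = 43 − 1 = 42 = 2 · 3 · 7.
(Z/43Z)^× is cyclic (|G| = 42); a cyclic group of order m has exactly φ(d) elements of each order d | m, and none otherwise.
6 = 2 · 3 divides 42, and φ(6) = 2.

2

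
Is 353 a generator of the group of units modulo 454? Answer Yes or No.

Yes

φ(454) = φ(2)·φ(227) = 1·226 = 226 = 2 · 113.
Test 353^(226/q) mod 454 for each prime factor q of 226:
353^113 ≡ 453 (mod 454)  [q = 2: ≢ 1 ✓]
353^2 ≡ 213 (mod 454)  [q = 113: ≢ 1 ✓]
Every test exponent gives a nontrivial residue, hence 353 generates the full group.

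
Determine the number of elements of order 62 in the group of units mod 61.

0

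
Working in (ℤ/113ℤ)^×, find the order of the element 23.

112

Since 23 ∈ (Z/113Z)^×, its order divides φ(113) = 113 − 1 = 112 = 2^4 · 7.
Divisors of 112: 1, 2, 4, 7, 8, 14, 16, 28, 56, 112.
Check 23^d mod 113 for each divisor in increasing order:
23^1 ≡ 23 (mod 113)
23^2 ≡ 77 (mod 113)
23^4 ≡ 53 (mod 113)
23^7 ≡ 73 (mod 113)
23^8 ≡ 97 (mod 113)
23^14 ≡ 18 (mod 113)
23^16 ≡ 30 (mod 113)
23^28 ≡ 98 (mod 113)
23^56 ≡ 112 (mod 113)
23^112 ≡ 1 (mod 113) ✓
Hence ord(23) = 112.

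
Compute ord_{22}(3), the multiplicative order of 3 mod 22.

5

Since 3 ∈ (Z/22Z)^×, its order divides φ(22) = φ(2)·φ(11) = 1·10 = 10 = 2 · 5.
Divisors of 10: 1, 2, 5, 10.
Compute 3^d (mod 22) for the divisors d until we hit 1:
3^1 ≡ 3
3^2 ≡ 9
3^5 ≡ 1
So ord_22(3) = 5.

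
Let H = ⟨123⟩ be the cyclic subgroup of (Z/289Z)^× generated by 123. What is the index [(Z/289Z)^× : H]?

By Lagrange's theorem, ord_289(123) divides φ(289) = φ(17^2) = 17·(17−1) = 272 = 2^4 · 17.
Divisors of 272: 1, 2, 4, 8, 16, 17, 34, 68, 136, 272.
Check 123^d mod 289 for each divisor in increasing order:
123^1 ≡ 123
123^2 ≡ 101
123^4 ≡ 86
123^8 ≡ 171
123^16 ≡ 52
123^17 ≡ 38
123^34 ≡ 288
123^68 ≡ 1
Thus |⟨123⟩| = ord(123) = 68.
The index is φ(289) / ord(123) = 272 / 68 = 4.

4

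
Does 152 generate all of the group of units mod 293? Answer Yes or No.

No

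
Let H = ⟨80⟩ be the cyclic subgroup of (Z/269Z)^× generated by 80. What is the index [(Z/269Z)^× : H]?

By Lagrange's theorem, ord_269(80) divides φ(269) = 269 − 1 = 268 = 2^2 · 67.
Divisors of 268: 1, 2, 4, 67, 134, 268.
Compute 80^d (mod 269) for the divisors d until we hit 1:
80^1 ≡ 80 (mod 269)
80^2 ≡ 213 (mod 269)
80^4 ≡ 177 (mod 269)
80^67 ≡ 1 (mod 269) ✓
The order of 80 is 67, so the subgroup it generates has 67 elements.
[(Z/269Z)^× : ⟨80⟩] = 268/67 = 4.

4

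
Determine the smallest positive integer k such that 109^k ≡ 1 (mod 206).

102

ord(109) | φ(206) = φ(2)·φ(103) = 1·102 = 102 = 2 · 3 · 17.
Divisors of 102: 1, 2, 3, 6, 17, 34, 51, 102.
Check 109^d mod 206 for each divisor in increasing order:
109^1 ≡ 109 (mod 206)
109^2 ≡ 139 (mod 206)
109^3 ≡ 113 (mod 206)
109^6 ≡ 203 (mod 206)
109^17 ≡ 47 (mod 206)
109^34 ≡ 149 (mod 206)
109^51 ≡ 205 (mod 206)
109^102 ≡ 1 (mod 206) ✓
The smallest such exponent is 102, so the order of 109 is 102.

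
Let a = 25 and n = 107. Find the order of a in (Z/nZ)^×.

53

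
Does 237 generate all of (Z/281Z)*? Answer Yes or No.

φ(281) = 281 − 1 = 280 = 2^3 · 5 · 7.
It suffices to check that the order of 237 is not a proper divisor of 280: compute 237^(280/q) for q ∈ {2, 5, 7}.
237^140 ≡ 280 (mod 281)  [q = 2: ≢ 1 ✓]
237^56 ≡ 86 (mod 281)  [q = 5: ≢ 1 ✓]
237^40 ≡ 109 (mod 281)  [q = 7: ≢ 1 ✓]
Every test exponent gives a nontrivial residue, hence 237 generates the full group.

Yes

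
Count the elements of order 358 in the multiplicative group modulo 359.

φ(359) = 359 − 1 = 358 = 2 · 179.
Since (Z/359Z)^× is cyclic of order 358, the number of elements of order d is φ(d) when d | 358 and 0 otherwise.
358 = 2 · 179 divides 358, and φ(358) = 178.

178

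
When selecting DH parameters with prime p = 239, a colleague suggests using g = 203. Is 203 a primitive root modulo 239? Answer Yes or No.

No

φ(239) = 239 − 1 = 238 = 2 · 7 · 17.
203 is a primitive root mod 239 iff 203^(φ(239)/q) ≢ 1 for every prime q | φ(239), i.e. q ∈ {2, 7, 17}.
203^119 ≡ 238 (mod 239)  [q = 2: ≢ 1 ✓]
203^34 ≡ 1 (mod 239)  [q = 7: ≡ 1 ✗]
203^14 ≡ 75 (mod 239)  [q = 17: ≢ 1 ✓]
The check at q = 7 fails, so 203 generates a proper subgroup.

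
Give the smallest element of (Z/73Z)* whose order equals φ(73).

5

φ(73) = 73 − 1 = 72 = 2^3 · 3^2.
Test candidates g = 2, 3, … against the prime factors q ∈ {2, 3} of φ(73): g is a generator iff g^(72/q) ≢ 1 for every such q.
g = 2: 2^36 ≡ 1 — hits 1, so not a primitive root.
g = 3: 3^36 ≡ 1 — hits 1, so not a primitive root.
g = 4: 4^36 ≡ 1 — hits 1, so not a primitive root.
g = 5: 5^36 ≡ 72; 5^24 ≡ 8 — none is 1, so 5 is a primitive root.
Hence the least primitive root of 73 is 5.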